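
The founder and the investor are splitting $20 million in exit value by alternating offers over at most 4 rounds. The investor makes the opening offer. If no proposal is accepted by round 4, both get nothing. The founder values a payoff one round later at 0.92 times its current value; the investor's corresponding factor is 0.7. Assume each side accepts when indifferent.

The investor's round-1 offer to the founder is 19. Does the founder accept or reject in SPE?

Accept

Round 4 (the founder proposes): the investor will accept anything ≥ 0, so the founder offers 0 and keeps 20.
Round 3 (the investor proposes): the founder can get 20 next round, worth 0.92 × 20 = 18.4 now, so the investor offers 18.4, keeping 1.6.
Round 2 (the founder proposes): the investor can get 1.6 next round, worth 0.7 × 1.6 = 1.12 now. The founder offers 1.12 and keeps 20 − 1.12 = 18.88.
So by rejecting in round 1, the founder gets 18.88 next round, worth 0.92 × 18.88 = 17.3696 now.
Offer 19 ≥ 17.3696, so the founder accepts.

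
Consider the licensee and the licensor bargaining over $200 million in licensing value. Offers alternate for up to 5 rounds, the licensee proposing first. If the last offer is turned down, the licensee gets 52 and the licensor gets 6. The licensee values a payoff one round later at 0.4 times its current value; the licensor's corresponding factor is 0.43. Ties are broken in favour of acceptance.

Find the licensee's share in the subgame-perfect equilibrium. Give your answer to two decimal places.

139.35

Round 5 (the licensee proposes): the licensor gets 6 if talks fail, so the licensee offers 6 and keeps 194.
Round 4 (the licensor proposes): the licensee can get 194 next round, worth 0.4 × 194 = 77.6 now; the licensor offers that and keeps 122.4.
Round 3 (the licensee proposes): the licensor can get 122.4 next round, worth 0.43 × 122.4 = 52.632 now. The licensee offers 52.632 and keeps 200 − 52.632 = 147.368.
Round 2 (the licensor proposes): the licensee can get 147.368 next round, worth 0.4 × 147.368 = 58.9472 now; the licensor offers that and keeps 141.0528.
Round 1 (the licensee proposes): the licensor can get 141.0528 next round, worth 0.43 × 141.0528 = 60.652704 now, so the licensee offers 60.652704, keeping 139.347296.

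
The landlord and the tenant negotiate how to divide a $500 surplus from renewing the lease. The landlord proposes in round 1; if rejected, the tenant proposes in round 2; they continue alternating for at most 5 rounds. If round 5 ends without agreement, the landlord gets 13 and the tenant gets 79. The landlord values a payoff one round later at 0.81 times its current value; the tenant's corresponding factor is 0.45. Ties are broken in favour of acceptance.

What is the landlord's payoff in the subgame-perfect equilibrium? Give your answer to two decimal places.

Solve by backward induction from round 5.
Round 5 (the landlord proposes): the tenant gets 79 if talks fail, so the landlord offers 79 and keeps 421.
Round 4 (the tenant proposes): the landlord can get 421 next round, worth 0.81 × 421 = 341.01 now; the tenant offers that and keeps 158.99.
Round 3 (the landlord proposes): the tenant can get 158.99 next round, worth 0.45 × 158.99 = 71.5455 now; the landlord offers that and keeps 428.4545.
Round 2 (the tenant proposes): the landlord can get 428.4545 next round, worth 0.81 × 428.4545 = 347.048145 now. The tenant offers 347.048145 and keeps 500 − 347.048145 = 152.951855.
Round 1 (the landlord proposes): the tenant can get 152.951855 next round, worth 0.45 × 152.951855 = 68.82833475 now, so the landlord offers 68.82833475, keeping 431.17166525.

431.17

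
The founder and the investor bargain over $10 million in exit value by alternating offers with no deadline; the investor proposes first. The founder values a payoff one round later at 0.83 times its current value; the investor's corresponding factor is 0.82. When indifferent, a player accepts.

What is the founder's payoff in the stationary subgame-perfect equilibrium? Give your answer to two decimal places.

When the investor proposes, the founder accepts any offer worth at least 0.83 times what the founder would get by proposing next round; and vice versa.
This gives x = 10 − 0.83y and y = 10 − 0.82x, where x and y are each side's share when it proposes.
Hence (1 − 0.83·0.82)x = 10(1 − 0.83), i.e. 0.3194·x = 1.7.
x ≈ 5.3225; the founder's share is 10 − x ≈ 4.6775.

4.68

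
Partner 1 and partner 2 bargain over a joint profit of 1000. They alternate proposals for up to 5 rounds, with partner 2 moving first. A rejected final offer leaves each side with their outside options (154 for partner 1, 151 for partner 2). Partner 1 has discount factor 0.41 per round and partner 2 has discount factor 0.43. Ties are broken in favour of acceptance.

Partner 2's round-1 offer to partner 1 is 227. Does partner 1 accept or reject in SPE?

Round 5 (partner 2 proposes): partner 1 gets 154 if talks fail, so partner 2 offers 154 and keeps 846.
Round 4 (partner 1 proposes): partner 2 can get 846 next round, worth 0.43 × 846 = 363.78 now; partner 1 offers that and keeps 636.22.
Round 3 (partner 2 proposes): partner 1 can get 636.22 next round, worth 0.41 × 636.22 = 260.8502 now; partner 2 offers that and keeps 739.1498.
Round 2 (partner 1 proposes): partner 2 can get 739.1498 next round, worth 0.43 × 739.1498 = 317.834414 now; partner 1 offers that and keeps 682.165586.
So by rejecting in round 1, partner 1 gets 682.165586 next round, worth 0.41 × 682.165586 = 279.68789026 now.
Offer 227 < 279.68789026, so partner 1 rejects.

Reject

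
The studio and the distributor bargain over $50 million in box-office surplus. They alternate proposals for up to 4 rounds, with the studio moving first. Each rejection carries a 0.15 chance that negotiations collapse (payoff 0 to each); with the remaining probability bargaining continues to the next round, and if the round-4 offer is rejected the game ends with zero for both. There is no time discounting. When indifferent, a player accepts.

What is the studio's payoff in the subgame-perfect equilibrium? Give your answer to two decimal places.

12.92

By backward induction:
Round 4 (the distributor proposes): rejection yields 0 for the studio; the distributor offers 0 and keeps 50.
Round 3 (the studio proposes): rejecting gives the distributor an expected 0.85 × 50 = 42.5. The studio offers 42.5 and keeps 50 − 42.5 = 7.5.
Round 2 (the distributor proposes): rejecting gives the studio an expected 0.85 × 7.5 = 6.375. The distributor offers 6.375 and keeps 50 − 6.375 = 43.625.
Round 1 (the studio proposes): rejecting gives the distributor an expected 0.85 × 43.625 = 37.08125, so the studio offers 37.08125, keeping 12.91875.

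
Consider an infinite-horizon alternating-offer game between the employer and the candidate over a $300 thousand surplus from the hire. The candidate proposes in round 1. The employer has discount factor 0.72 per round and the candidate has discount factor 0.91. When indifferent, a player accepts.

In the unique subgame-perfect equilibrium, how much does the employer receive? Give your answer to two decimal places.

56.38

Let x be the candidate's share when the candidate proposes and y be the employer's share when the employer proposes.
The employer accepts iff offered ≥ 0.72·y, so x = 300 − 0.72y. Symmetrically y = 300 − 0.91x.
Substituting: x = 300 − 0.72(300 − 0.91x), giving x(1 − 0.91·0.72) = 300(1 − 0.72).
So x = 300 × 0.28 / 0.3448 ≈ 243.6195, and the employer receives 300 − x ≈ 56.3805.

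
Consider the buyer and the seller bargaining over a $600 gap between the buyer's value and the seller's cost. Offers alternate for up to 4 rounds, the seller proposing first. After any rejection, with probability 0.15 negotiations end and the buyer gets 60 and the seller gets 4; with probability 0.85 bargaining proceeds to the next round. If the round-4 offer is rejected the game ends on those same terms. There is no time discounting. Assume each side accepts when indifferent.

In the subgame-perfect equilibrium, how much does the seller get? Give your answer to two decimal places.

142.49

Round 4 (the buyer proposes): the seller gets 4 if talks fail, so the buyer offers 4 and keeps 596.
Round 3 (the seller proposes): rejecting gives the buyer an expected 0.85 × 596 + 0.15 × 60 = 515.6, so the seller offers 515.6, keeping 84.4.
Round 2 (the buyer proposes): rejecting gives the seller an expected 0.85 × 84.4 + 0.15 × 4 = 72.34, so the buyer offers 72.34, keeping 527.66.
Round 1 (the seller proposes): rejecting gives the buyer an expected 0.85 × 527.66 + 0.15 × 60 = 457.511; the seller offers that and keeps 142.489.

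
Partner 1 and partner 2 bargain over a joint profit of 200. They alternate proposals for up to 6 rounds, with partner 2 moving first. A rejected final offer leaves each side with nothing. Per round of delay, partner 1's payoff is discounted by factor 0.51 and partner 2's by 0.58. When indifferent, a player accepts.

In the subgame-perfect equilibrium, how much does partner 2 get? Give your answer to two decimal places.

Round 6 (partner 1 proposes): rejection yields 0 for partner 2; partner 1 offers 0 and keeps 200.
Round 5 (partner 2 proposes): partner 1 can get 200 next round, worth 0.51 × 200 = 102 now. Partner 2 offers 102 and keeps 200 − 102 = 98.
Round 4 (partner 1 proposes): partner 2 can get 98 next round, worth 0.58 × 98 = 56.84 now, so partner 1 offers 56.84, keeping 143.16.
Round 3 (partner 2 proposes): partner 1 can get 143.16 next round, worth 0.51 × 143.16 = 73.0116 now, so partner 2 offers 73.0116, keeping 126.9884.
Round 2 (partner 1 proposes): partner 2 can get 126.9884 next round, worth 0.58 × 126.9884 = 73.653272 now; partner 1 offers that and keeps 126.346728.
Round 1 (partner 2 proposes): partner 1 can get 126.346728 next round, worth 0.51 × 126.346728 = 64.43683128 now; partner 2 offers that and keeps 135.56316872.

135.56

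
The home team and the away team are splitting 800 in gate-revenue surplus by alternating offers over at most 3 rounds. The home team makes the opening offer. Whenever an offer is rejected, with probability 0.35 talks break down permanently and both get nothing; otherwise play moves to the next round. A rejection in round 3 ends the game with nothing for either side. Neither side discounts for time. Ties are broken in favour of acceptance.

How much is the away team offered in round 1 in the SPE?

By backward induction:
Round 3 (the home team proposes): rejection yields 0 for the away team; the home team offers 0 and keeps 800.
Round 2 (the away team proposes): rejecting gives the home team an expected 0.65 × 800 = 520; the away team offers that and keeps 280.
Round 1 (the home team proposes): rejecting gives the away team an expected 0.65 × 280 = 182; the home team offers that and keeps 618.

182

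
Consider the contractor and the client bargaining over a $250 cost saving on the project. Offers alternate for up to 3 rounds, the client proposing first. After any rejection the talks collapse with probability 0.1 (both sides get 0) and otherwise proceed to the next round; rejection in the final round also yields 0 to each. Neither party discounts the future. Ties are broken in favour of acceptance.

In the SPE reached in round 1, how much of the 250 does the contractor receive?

22.5

Round 3 (the client proposes): rejection yields 0 for the contractor; the client offers 0 and keeps 250.
Round 2 (the contractor proposes): rejecting gives the client an expected 0.9 × 250 = 225; the contractor offers that and keeps 25.
Round 1 (the client proposes): rejecting gives the contractor an expected 0.9 × 25 = 22.5, so the client offers 22.5, keeping 227.5.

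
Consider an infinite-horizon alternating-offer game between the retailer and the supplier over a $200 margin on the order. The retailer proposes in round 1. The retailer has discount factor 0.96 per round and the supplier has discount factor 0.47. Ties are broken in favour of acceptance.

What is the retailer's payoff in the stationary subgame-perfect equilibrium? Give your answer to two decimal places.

193.15

Let x be the retailer's share when the retailer proposes and y be the supplier's share when the supplier proposes.
The supplier accepts iff offered ≥ 0.47·y, so x = 200 − 0.47y. Symmetrically y = 200 − 0.96x.
Substituting: x = 200 − 0.47(200 − 0.96x), giving x(1 − 0.96·0.47) = 200(1 − 0.47).
So x = 200 × 0.53 / 0.5488 ≈ 193.1487, and the supplier receives 200 − x ≈ 6.8513.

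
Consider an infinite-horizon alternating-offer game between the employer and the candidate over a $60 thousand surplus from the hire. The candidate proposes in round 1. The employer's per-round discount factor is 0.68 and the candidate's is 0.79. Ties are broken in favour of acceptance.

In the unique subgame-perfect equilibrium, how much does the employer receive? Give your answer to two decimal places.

Let x be the candidate's share when the candidate proposes and y be the employer's share when the employer proposes.
The employer accepts iff offered ≥ 0.68·y, so x = 60 − 0.68y. Symmetrically y = 60 − 0.79x.
Substituting: x = 60 − 0.68(60 − 0.79x), giving x(1 − 0.79·0.68) = 60(1 − 0.68).
So x = 60 × 0.32 / 0.4628 ≈ 41.4866, and the employer receives 60 − x ≈ 18.5134.

18.51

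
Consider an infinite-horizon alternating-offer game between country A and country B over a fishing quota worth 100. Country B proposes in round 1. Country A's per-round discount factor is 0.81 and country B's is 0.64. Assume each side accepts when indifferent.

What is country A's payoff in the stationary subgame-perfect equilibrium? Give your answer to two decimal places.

60.55

When country B proposes, country A accepts any offer worth at least 0.81 times what country A would get by proposing next round; and vice versa.
This gives x = 100 − 0.81y and y = 100 − 0.64x, where x and y are each side's share when it proposes.
Hence (1 − 0.81·0.64)x = 100(1 − 0.81), i.e. 0.4816·x = 19.
x ≈ 39.4518; country A's share is 100 − x ≈ 60.5482.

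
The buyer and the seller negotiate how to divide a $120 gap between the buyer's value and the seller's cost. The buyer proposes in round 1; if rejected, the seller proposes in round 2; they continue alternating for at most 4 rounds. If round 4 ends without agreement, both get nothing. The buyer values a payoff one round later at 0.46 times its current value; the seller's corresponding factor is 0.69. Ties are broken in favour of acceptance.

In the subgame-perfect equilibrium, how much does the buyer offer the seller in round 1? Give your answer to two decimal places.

Round 4 (the seller proposes): rejection yields 0 for the buyer; the seller offers 0 and keeps 120.
Round 3 (the buyer proposes): the seller can get 120 next round, worth 0.69 × 120 = 82.8 now. The buyer offers 82.8 and keeps 120 − 82.8 = 37.2.
Round 2 (the seller proposes): the buyer can get 37.2 next round, worth 0.46 × 37.2 = 17.112 now; the seller offers that and keeps 102.888.
Round 1 (the buyer proposes): the seller can get 102.888 next round, worth 0.69 × 102.888 = 70.99272 now. The buyer offers 70.99272 and keeps 120 − 70.99272 = 49.00728.

70.99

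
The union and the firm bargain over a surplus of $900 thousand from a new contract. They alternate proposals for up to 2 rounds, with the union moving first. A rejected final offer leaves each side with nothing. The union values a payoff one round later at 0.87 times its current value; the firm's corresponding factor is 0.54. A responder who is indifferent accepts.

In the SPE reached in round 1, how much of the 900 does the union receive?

Round 2 (the firm proposes): the union will accept anything ≥ 0, so the firm offers 0 and keeps 900.
Round 1 (the union proposes): the firm can get 900 next round, worth 0.54 × 900 = 486 now; the union offers that and keeps 414.

414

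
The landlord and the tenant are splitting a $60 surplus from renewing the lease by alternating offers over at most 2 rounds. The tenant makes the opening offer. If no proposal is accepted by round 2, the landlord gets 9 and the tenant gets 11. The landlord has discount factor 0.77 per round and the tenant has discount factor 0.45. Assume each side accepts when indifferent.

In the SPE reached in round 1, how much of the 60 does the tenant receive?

Round 2 (the landlord proposes): the tenant gets 11 if talks fail, so the landlord offers 11 and keeps 49.
Round 1 (the tenant proposes): the landlord can get 49 next round, worth 0.77 × 49 = 37.73 now, so the tenant offers 37.73, keeping 22.27.

22.27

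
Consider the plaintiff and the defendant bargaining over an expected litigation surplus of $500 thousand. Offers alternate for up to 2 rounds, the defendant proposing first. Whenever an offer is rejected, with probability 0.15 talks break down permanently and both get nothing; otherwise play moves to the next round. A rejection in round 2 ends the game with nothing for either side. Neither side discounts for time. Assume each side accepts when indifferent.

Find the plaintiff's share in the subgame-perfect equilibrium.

By backward induction:
Round 2 (the plaintiff proposes): the defendant will accept anything ≥ 0, so the plaintiff offers 0 and keeps 500.
Round 1 (the defendant proposes): rejecting gives the plaintiff an expected 0.85 × 500 = 425, so the defendant offers 425, keeping 75.

425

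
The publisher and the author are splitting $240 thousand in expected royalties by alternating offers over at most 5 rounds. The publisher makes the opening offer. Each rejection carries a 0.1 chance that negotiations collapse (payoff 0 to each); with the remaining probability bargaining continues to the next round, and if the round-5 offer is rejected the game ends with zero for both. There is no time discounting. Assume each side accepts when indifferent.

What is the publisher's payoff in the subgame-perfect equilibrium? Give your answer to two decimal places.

200.90

Round 5 (the publisher proposes): rejection yields 0 for the author; the publisher offers 0 and keeps 240.
Round 4 (the author proposes): rejecting gives the publisher an expected 0.9 × 240 = 216, so the author offers 216, keeping 24.
Round 3 (the publisher proposes): rejecting gives the author an expected 0.9 × 24 = 21.6; the publisher offers that and keeps 218.4.
Round 2 (the author proposes): rejecting gives the publisher an expected 0.9 × 218.4 = 196.56; the author offers that and keeps 43.44.
Round 1 (the publisher proposes): rejecting gives the author an expected 0.9 × 43.44 = 39.096; the publisher offers that and keeps 200.904.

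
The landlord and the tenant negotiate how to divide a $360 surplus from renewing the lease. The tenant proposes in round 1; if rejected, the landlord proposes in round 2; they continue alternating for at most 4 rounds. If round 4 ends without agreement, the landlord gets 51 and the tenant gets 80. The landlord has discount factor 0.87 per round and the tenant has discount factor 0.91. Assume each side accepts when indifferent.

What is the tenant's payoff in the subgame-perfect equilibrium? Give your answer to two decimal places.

138.95

Solve by backward induction from round 4.
Round 4 (the landlord proposes): the tenant gets 80 if talks fail, so the landlord offers 80 and keeps 280.
Round 3 (the tenant proposes): the landlord can get 280 next round, worth 0.87 × 280 = 243.6 now. The tenant offers 243.6 and keeps 360 − 243.6 = 116.4.
Round 2 (the landlord proposes): the tenant can get 116.4 next round, worth 0.91 × 116.4 = 105.924 now. The landlord offers 105.924 and keeps 360 − 105.924 = 254.076.
Round 1 (the tenant proposes): the landlord can get 254.076 next round, worth 0.87 × 254.076 = 221.04612 now, so the tenant offers 221.04612, keeping 138.95388.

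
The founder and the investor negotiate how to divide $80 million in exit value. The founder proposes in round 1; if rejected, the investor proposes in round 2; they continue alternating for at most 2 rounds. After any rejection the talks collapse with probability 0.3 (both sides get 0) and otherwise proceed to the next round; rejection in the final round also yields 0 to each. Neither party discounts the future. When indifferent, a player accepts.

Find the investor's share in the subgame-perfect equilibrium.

By backward induction:
Round 2 (the investor proposes): the founder will accept anything ≥ 0, so the investor offers 0 and keeps 80.
Round 1 (the founder proposes): rejecting gives the investor an expected 0.7 × 80 = 56. The founder offers 56 and keeps 80 − 56 = 24.

56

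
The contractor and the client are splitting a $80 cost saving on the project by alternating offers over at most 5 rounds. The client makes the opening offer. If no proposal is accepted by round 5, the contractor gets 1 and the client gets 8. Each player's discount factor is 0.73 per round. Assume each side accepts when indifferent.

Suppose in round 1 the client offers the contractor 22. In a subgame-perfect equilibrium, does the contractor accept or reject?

Round 5 (the client proposes): the contractor gets 1 if talks fail, so the client offers 1 and keeps 79.
Round 4 (the contractor proposes): the client can get 79 next round, worth 0.73 × 79 = 57.67 now. The contractor offers 57.67 and keeps 80 − 57.67 = 22.33.
Round 3 (the client proposes): the contractor can get 22.33 next round, worth 0.73 × 22.33 = 16.3009 now. The client offers 16.3009 and keeps 80 − 16.3009 = 63.6991.
Round 2 (the contractor proposes): the client can get 63.6991 next round, worth 0.73 × 63.6991 = 46.500343 now, so the contractor offers 46.500343, keeping 33.499657.
So by rejecting in round 1, the contractor gets 33.499657 next round, worth 0.73 × 33.499657 = 24.45474961 now.
Offer 22 < 24.45474961, so the contractor rejects.

Reject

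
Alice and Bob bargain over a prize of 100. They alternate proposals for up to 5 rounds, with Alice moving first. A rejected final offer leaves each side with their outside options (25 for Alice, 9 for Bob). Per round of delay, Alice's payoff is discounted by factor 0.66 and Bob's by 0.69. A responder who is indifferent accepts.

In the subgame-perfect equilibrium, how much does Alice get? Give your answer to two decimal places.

By backward induction:
Round 5 (Alice proposes): Bob gets 9 if talks fail, so Alice offers 9 and keeps 91.
Round 4 (Bob proposes): Alice can get 91 next round, worth 0.66 × 91 = 60.06 now, so Bob offers 60.06, keeping 39.94.
Round 3 (Alice proposes): Bob can get 39.94 next round, worth 0.69 × 39.94 = 27.5586 now, so Alice offers 27.5586, keeping 72.4414.
Round 2 (Bob proposes): Alice can get 72.4414 next round, worth 0.66 × 72.4414 = 47.811324 now, so Bob offers 47.811324, keeping 52.188676.
Round 1 (Alice proposes): Bob can get 52.188676 next round, worth 0.69 × 52.188676 = 36.01018644 now; Alice offers that and keeps 63.98981356.

63.99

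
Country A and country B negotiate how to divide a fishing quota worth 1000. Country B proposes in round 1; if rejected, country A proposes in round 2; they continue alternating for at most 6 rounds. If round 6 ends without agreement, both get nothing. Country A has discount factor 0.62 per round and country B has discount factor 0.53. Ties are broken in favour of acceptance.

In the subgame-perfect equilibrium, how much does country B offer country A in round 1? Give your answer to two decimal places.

454.10

Round 6 (country A proposes): country B will accept anything ≥ 0, so country A offers 0 and keeps 1000.
Round 5 (country B proposes): country A can get 1000 next round, worth 0.62 × 1000 = 620 now. Country B offers 620 and keeps 1000 − 620 = 380.
Round 4 (country A proposes): country B can get 380 next round, worth 0.53 × 380 = 201.4 now. Country A offers 201.4 and keeps 1000 − 201.4 = 798.6.
Round 3 (country B proposes): country A can get 798.6 next round, worth 0.62 × 798.6 = 495.132 now; country B offers that and keeps 504.868.
Round 2 (country A proposes): country B can get 504.868 next round, worth 0.53 × 504.868 = 267.58004 now, so country A offers 267.58004, keeping 732.41996.
Round 1 (country B proposes): country A can get 732.41996 next round, worth 0.62 × 732.41996 = 454.1003752 now, so country B offers 454.1003752, keeping 545.8996248.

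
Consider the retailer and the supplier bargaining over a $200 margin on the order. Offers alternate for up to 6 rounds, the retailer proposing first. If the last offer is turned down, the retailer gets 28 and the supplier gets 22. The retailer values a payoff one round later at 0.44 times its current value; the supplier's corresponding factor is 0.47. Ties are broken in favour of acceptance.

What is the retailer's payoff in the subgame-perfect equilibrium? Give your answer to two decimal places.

133.02

Work backward from the last round.
Round 6 (the supplier proposes): the retailer gets 28 if talks fail, so the supplier offers 28 and keeps 172.
Round 5 (the retailer proposes): the supplier can get 172 next round, worth 0.47 × 172 = 80.84 now. The retailer offers 80.84 and keeps 200 − 80.84 = 119.16.
Round 4 (the supplier proposes): the retailer can get 119.16 next round, worth 0.44 × 119.16 = 52.4304 now; the supplier offers that and keeps 147.5696.
Round 3 (the retailer proposes): the supplier can get 147.5696 next round, worth 0.47 × 147.5696 = 69.357712 now, so the retailer offers 69.357712, keeping 130.642288.
Round 2 (the supplier proposes): the retailer can get 130.642288 next round, worth 0.44 × 130.642288 = 57.48260672 now; the supplier offers that and keeps 142.51739328.
Round 1 (the retailer proposes): the supplier can get 142.51739328 next round, worth 0.47 × 142.51739328 = 66.9831748416 now, so the retailer offers 66.9831748416, keeping 133.0168251584.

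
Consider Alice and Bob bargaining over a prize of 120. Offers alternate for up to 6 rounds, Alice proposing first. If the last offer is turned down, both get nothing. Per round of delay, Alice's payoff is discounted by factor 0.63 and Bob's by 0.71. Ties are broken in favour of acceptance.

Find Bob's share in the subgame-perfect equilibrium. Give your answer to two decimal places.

62.67

Round 6 (Bob proposes): rejection yields 0 for Alice; Bob offers 0 and keeps 120.
Round 5 (Alice proposes): Bob can get 120 next round, worth 0.71 × 120 = 85.2 now, so Alice offers 85.2, keeping 34.8.
Round 4 (Bob proposes): Alice can get 34.8 next round, worth 0.63 × 34.8 = 21.924 now. Bob offers 21.924 and keeps 120 − 21.924 = 98.076.
Round 3 (Alice proposes): Bob can get 98.076 next round, worth 0.71 × 98.076 = 69.63396 now. Alice offers 69.63396 and keeps 120 − 69.63396 = 50.36604.
Round 2 (Bob proposes): Alice can get 50.36604 next round, worth 0.63 × 50.36604 = 31.7306052 now, so Bob offers 31.7306052, keeping 88.2693948.
Round 1 (Alice proposes): Bob can get 88.2693948 next round, worth 0.71 × 88.2693948 = 62.671270308 now. Alice offers 62.671270308 and keeps 120 − 62.671270308 = 57.328729692.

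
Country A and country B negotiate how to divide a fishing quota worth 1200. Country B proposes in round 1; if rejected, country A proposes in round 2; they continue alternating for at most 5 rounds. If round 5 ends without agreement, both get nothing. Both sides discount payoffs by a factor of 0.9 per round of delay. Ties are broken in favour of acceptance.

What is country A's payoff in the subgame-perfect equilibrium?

195.48

Work backward from the last round.
Round 5 (country B proposes): country A will accept anything ≥ 0, so country B offers 0 and keeps 1200.
Round 4 (country A proposes): country B can get 1200 next round, worth 0.9 × 1200 = 1080 now, so country A offers 1080, keeping 120.
Round 3 (country B proposes): country A can get 120 next round, worth 0.9 × 120 = 108 now, so country B offers 108, keeping 1092.
Round 2 (country A proposes): country B can get 1092 next round, worth 0.9 × 1092 = 982.8 now. Country A offers 982.8 and keeps 1200 − 982.8 = 217.2.
Round 1 (country B proposes): country A can get 217.2 next round, worth 0.9 × 217.2 = 195.48 now, so country B offers 195.48, keeping 1004.52.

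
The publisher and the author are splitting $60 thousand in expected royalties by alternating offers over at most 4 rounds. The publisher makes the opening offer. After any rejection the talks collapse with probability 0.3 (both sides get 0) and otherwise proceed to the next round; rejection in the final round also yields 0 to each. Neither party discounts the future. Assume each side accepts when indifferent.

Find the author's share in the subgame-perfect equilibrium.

33.18

Round 4 (the author proposes): rejection yields 0 for the publisher; the author offers 0 and keeps 60.
Round 3 (the publisher proposes): rejecting gives the author an expected 0.7 × 60 = 42. The publisher offers 42 and keeps 60 − 42 = 18.
Round 2 (the author proposes): rejecting gives the publisher an expected 0.7 × 18 = 12.6. The author offers 12.6 and keeps 60 − 12.6 = 47.4.
Round 1 (the publisher proposes): rejecting gives the author an expected 0.7 × 47.4 = 33.18; the publisher offers that and keeps 26.82.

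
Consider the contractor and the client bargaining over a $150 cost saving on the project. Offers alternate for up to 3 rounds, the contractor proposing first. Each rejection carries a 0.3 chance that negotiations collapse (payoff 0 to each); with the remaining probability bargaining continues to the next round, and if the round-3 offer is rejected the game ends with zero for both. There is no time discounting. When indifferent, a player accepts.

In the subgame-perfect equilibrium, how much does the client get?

31.5

Round 3 (the contractor proposes): rejection yields 0 for the client; the contractor offers 0 and keeps 150.
Round 2 (the client proposes): rejecting gives the contractor an expected 0.7 × 150 = 105. The client offers 105 and keeps 150 − 105 = 45.
Round 1 (the contractor proposes): rejecting gives the client an expected 0.7 × 45 = 31.5, so the contractor offers 31.5, keeping 118.5.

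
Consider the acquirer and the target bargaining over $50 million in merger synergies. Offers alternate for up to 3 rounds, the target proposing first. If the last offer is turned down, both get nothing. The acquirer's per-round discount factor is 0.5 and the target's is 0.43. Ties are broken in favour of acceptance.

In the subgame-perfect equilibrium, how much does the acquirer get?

Round 3 (the target proposes): rejection yields 0 for the acquirer; the target offers 0 and keeps 50.
Round 2 (the acquirer proposes): the target can get 50 next round, worth 0.43 × 50 = 21.5 now. The acquirer offers 21.5 and keeps 50 − 21.5 = 28.5.
Round 1 (the target proposes): the acquirer can get 28.5 next round, worth 0.5 × 28.5 = 14.25 now, so the target offers 14.25, keeping 35.75.

14.25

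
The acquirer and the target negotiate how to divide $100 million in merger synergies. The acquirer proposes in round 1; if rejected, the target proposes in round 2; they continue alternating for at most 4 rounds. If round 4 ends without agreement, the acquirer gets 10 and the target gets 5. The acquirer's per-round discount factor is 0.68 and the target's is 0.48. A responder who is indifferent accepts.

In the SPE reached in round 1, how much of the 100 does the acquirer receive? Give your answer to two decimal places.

Round 4 (the target proposes): the acquirer gets 10 if talks fail, so the target offers 10 and keeps 90.
Round 3 (the acquirer proposes): the target can get 90 next round, worth 0.48 × 90 = 43.2 now; the acquirer offers that and keeps 56.8.
Round 2 (the target proposes): the acquirer can get 56.8 next round, worth 0.68 × 56.8 = 38.624 now; the target offers that and keeps 61.376.
Round 1 (the acquirer proposes): the target can get 61.376 next round, worth 0.48 × 61.376 = 29.46048 now; the acquirer offers that and keeps 70.53952.

70.54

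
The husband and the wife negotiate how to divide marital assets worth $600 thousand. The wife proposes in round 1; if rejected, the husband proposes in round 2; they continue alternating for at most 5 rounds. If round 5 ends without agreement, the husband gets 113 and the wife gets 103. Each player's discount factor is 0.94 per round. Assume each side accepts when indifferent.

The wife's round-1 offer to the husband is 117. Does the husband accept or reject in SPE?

Reject

Work out the husband's continuation value if the offer is rejected.
Round 5 (the wife proposes): the husband gets 113 if talks fail, so the wife offers 113 and keeps 487.
Round 4 (the husband proposes): the wife can get 487 next round, worth 0.94 × 487 = 457.78 now. The husband offers 457.78 and keeps 600 − 457.78 = 142.22.
Round 3 (the wife proposes): the husband can get 142.22 next round, worth 0.94 × 142.22 = 133.6868 now. The wife offers 133.6868 and keeps 600 − 133.6868 = 466.3132.
Round 2 (the husband proposes): the wife can get 466.3132 next round, worth 0.94 × 466.3132 = 438.334408 now. The husband offers 438.334408 and keeps 600 − 438.334408 = 161.665592.
So by rejecting in round 1, the husband gets 161.665592 next round, worth 0.94 × 161.665592 = 151.96565648 now.
Offer 117 < 151.96565648, so the husband rejects.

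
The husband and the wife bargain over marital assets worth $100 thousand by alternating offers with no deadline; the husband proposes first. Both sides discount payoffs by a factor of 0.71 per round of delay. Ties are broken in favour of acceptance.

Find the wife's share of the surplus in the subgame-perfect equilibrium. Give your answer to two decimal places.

In a stationary SPE each proposer offers the other exactly their discounted continuation value.
If the husband keeps x when proposing and the wife keeps y when proposing, then x = 100 − 0.71y and y = 100 − 0.71x.
Solving: x = 100(1 − 0.71) / (1 − 0.71·0.71) = 29 / 0.4959 ≈ 58.4795.
The wife gets 100 − 58.4795 ≈ 41.5205.

41.52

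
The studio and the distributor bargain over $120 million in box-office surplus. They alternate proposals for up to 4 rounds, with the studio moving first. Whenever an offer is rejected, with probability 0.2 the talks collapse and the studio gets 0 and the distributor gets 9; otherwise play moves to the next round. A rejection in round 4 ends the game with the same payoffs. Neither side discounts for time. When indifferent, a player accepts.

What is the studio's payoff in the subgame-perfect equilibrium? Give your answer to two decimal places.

36.41

By backward induction:
Round 4 (the distributor proposes): rejection yields 0 for the studio; the distributor offers 0 and keeps 120.
Round 3 (the studio proposes): rejecting gives the distributor an expected 0.8 × 120 + 0.2 × 9 = 97.8; the studio offers that and keeps 22.2.
Round 2 (the distributor proposes): rejecting gives the studio an expected 0.8 × 22.2 = 17.76; the distributor offers that and keeps 102.24.
Round 1 (the studio proposes): rejecting gives the distributor an expected 0.8 × 102.24 + 0.2 × 9 = 83.592; the studio offers that and keeps 36.408.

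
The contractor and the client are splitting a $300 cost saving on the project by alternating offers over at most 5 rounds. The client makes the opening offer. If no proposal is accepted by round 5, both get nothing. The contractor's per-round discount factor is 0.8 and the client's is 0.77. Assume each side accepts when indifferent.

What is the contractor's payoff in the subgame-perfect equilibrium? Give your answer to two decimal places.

Round 5 (the client proposes): rejection yields 0 for the contractor; the client offers 0 and keeps 300.
Round 4 (the contractor proposes): the client can get 300 next round, worth 0.77 × 300 = 231 now. The contractor offers 231 and keeps 300 − 231 = 69.
Round 3 (the client proposes): the contractor can get 69 next round, worth 0.8 × 69 = 55.2 now; the client offers that and keeps 244.8.
Round 2 (the contractor proposes): the client can get 244.8 next round, worth 0.77 × 244.8 = 188.496 now, so the contractor offers 188.496, keeping 111.504.
Round 1 (the client proposes): the contractor can get 111.504 next round, worth 0.8 × 111.504 = 89.2032 now; the client offers that and keeps 210.7968.

89.20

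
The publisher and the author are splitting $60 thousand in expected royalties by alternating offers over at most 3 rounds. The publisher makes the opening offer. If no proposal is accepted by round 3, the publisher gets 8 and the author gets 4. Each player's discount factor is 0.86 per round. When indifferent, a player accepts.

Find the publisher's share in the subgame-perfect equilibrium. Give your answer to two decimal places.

49.82

Work backward from the last round.
Round 3 (the publisher proposes): the author gets 4 if talks fail, so the publisher offers 4 and keeps 56.
Round 2 (the author proposes): the publisher can get 56 next round, worth 0.86 × 56 = 48.16 now, so the author offers 48.16, keeping 11.84.
Round 1 (the publisher proposes): the author can get 11.84 next round, worth 0.86 × 11.84 = 10.1824 now. The publisher offers 10.1824 and keeps 60 − 10.1824 = 49.8176.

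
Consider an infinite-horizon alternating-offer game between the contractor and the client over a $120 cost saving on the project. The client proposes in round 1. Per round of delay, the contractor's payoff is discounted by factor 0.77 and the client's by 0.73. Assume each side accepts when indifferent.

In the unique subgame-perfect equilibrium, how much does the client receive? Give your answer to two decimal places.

63.03

In a stationary SPE each proposer offers the other exactly their discounted continuation value.
If the client keeps x when proposing and the contractor keeps y when proposing, then x = 120 − 0.77y and y = 120 − 0.73x.
Solving: x = 120(1 − 0.77) / (1 − 0.73·0.77) = 27.6 / 0.4379 ≈ 63.0281.
The contractor gets 120 − 63.0281 ≈ 56.9719.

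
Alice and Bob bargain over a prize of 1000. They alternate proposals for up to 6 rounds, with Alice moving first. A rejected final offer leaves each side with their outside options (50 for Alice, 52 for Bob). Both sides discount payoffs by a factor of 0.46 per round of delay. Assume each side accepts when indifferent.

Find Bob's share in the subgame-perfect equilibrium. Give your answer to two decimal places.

320.53

Round 6 (Bob proposes): Alice gets 50 if talks fail, so Bob offers 50 and keeps 950.
Round 5 (Alice proposes): Bob can get 950 next round, worth 0.46 × 950 = 437 now; Alice offers that and keeps 563.
Round 4 (Bob proposes): Alice can get 563 next round, worth 0.46 × 563 = 258.98 now. Bob offers 258.98 and keeps 1000 − 258.98 = 741.02.
Round 3 (Alice proposes): Bob can get 741.02 next round, worth 0.46 × 741.02 = 340.8692 now. Alice offers 340.8692 and keeps 1000 − 340.8692 = 659.1308.
Round 2 (Bob proposes): Alice can get 659.1308 next round, worth 0.46 × 659.1308 = 303.200168 now; Bob offers that and keeps 696.799832.
Round 1 (Alice proposes): Bob can get 696.799832 next round, worth 0.46 × 696.799832 = 320.52792272 now, so Alice offers 320.52792272, keeping 679.47207728.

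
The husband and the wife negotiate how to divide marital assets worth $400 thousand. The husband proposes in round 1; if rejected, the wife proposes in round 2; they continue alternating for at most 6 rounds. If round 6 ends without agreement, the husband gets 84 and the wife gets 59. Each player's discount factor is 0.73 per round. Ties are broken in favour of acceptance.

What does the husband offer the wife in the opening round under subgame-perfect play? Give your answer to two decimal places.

Round 6 (the wife proposes): the husband gets 84 if talks fail, so the wife offers 84 and keeps 316.
Round 5 (the husband proposes): the wife can get 316 next round, worth 0.73 × 316 = 230.68 now; the husband offers that and keeps 169.32.
Round 4 (the wife proposes): the husband can get 169.32 next round, worth 0.73 × 169.32 = 123.6036 now, so the wife offers 123.6036, keeping 276.3964.
Round 3 (the husband proposes): the wife can get 276.3964 next round, worth 0.73 × 276.3964 = 201.769372 now. The husband offers 201.769372 and keeps 400 − 201.769372 = 198.230628.
Round 2 (the wife proposes): the husband can get 198.230628 next round, worth 0.73 × 198.230628 = 144.70835844 now. The wife offers 144.70835844 and keeps 400 − 144.70835844 = 255.29164156.
Round 1 (the husband proposes): the wife can get 255.29164156 next round, worth 0.73 × 255.29164156 = 186.3628983388 now. The husband offers 186.3628983388 and keeps 400 − 186.3628983388 = 213.6371016612.

186.36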